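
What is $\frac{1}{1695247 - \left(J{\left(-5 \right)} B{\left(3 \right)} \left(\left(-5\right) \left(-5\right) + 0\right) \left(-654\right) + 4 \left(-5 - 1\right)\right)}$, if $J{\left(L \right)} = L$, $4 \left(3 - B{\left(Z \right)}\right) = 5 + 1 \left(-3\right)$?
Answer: $\frac{1}{1490896} \approx 6.7074 \cdot 10^{-7}$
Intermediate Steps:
$B{\left(Z \right)} = \frac{5}{2}$ ($B{\left(Z \right)} = 3 - \frac{5 + 1 \left(-3\right)}{4} = 3 - \frac{5 - 3}{4} = 3 - \frac{1}{2} = \frac{5}{2}$)
$\frac{1}{1695247 - \left(J{\left(-5 \right)} B{\left(3 \right)} \left(\left(-5\right) \left(-5\right) + 0\right) \left(-654\right) + 4 \left(-5 - 1\right)\right)} = \frac{1}{1695247 - \left(\left(-5\right) \frac{5}{2} \left(\left(-5\right) \left(-5\right) + 0\right) \left(-654\right) + 4 \left(-5 - 1\right)\right)} = \frac{1}{1695247 - \left(- \frac{25 \left(25 + 0\right)}{2} \left(-654\right) + 4 \left(-6\right)\right)} = \frac{1}{1695247 - \left(\left(- \frac{25}{2}\right) 25 \left(-654\right) - 24\right)} = \frac{1}{1695247 - \left(\left(- \frac{625}{2}\right) \left(-654\right) - 24\right)} = \frac{1}{1695247 - \left(204375 - 24\right)} = \frac{1}{1695247 - 204351} = \frac{1}{1490896}$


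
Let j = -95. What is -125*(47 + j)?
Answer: 6000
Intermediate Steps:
-125*(47 + j) = -125*(47 - 95) = -125*(-48) = 6000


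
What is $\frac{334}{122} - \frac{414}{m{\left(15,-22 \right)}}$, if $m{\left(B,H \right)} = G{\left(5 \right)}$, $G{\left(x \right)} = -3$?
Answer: $\frac{8585}{61} \approx 140.74$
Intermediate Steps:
$m{\left(B,H \right)} = -3$
$\frac{334}{122} - \frac{414}{m{\left(15,-22 \right)}} = \frac{334}{122} - \frac{414}{-3} = 334 \cdot \frac{1}{122} - -138 = \frac{167}{61} + 138 = \frac{8585}{61}$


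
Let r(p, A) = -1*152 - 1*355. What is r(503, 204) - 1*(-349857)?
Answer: 349350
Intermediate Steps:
r(p, A) = -507 (r(p, A) = -152 - 355 = -507)
r(503, 204) - 1*(-349857) = -507 - 1*(-349857) = -507 + 349857 = 349350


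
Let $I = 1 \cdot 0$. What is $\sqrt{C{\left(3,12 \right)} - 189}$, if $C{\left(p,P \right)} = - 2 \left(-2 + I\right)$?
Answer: $i \sqrt{185} \approx 13.601 i$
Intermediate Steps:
$I = 0$
$C{\left(p,P \right)} = 4$ ($C{\left(p,P \right)} = - 2 \left(-2 + 0\right) = \left(-2\right) \left(-2\right) = 4$)
$\sqrt{C{\left(3,12 \right)} - 189} = \sqrt{4 - 189} = \sqrt{-185} = i \sqrt{185}$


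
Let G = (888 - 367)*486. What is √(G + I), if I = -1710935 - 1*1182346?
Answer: 5*I*√105603 ≈ 1624.8*I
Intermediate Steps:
G = 253206 (G = 521*486 = 253206)
I = -2893281 (I = -1710935 - 1182346 = -2893281)
√(G + I) = √(253206 - 2893281) = √(-2640075) = 5*I*√105603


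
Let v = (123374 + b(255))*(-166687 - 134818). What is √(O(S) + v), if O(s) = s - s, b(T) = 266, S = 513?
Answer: 10*I*√372780782 ≈ 1.9308e+5*I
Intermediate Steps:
v = -37278078200 (v = (123374 + 266)*(-166687 - 134818) = 123640*(-301505) = -37278078200)
O(s) = 0
√(O(S) + v) = √(0 - 37278078200) = √(-37278078200) = 10*I*√372780782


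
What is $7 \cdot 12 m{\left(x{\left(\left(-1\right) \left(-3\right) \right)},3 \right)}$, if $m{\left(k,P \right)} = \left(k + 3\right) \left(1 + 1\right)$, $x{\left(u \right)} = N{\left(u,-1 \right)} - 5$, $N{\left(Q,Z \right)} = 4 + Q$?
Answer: $840$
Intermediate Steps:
$x{\left(u \right)} = -1 + u$ ($x{\left(u \right)} = \left(4 + u\right) - 5 = -1 + u$)
$m{\left(k,P \right)} = 6 + 2 k$ ($m{\left(k,P \right)} = \left(3 + k\right) 2 = 6 + 2 k$)
$7 \cdot 12 m{\left(x{\left(\left(-1\right) \left(-3\right) \right)},3 \right)} = 7 \cdot 12 \left(6 + 2 \left(-1 - -3\right)\right) = 84 \left(6 + 2 \left(-1 + 3\right)\right) = 84 \left(6 + 2 \cdot 2\right) = 84 \left(6 + 4\right) = 84 \cdot 10 = 840$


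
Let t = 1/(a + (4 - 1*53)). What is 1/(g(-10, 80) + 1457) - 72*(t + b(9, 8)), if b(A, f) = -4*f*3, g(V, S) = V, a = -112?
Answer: 1610372249/232967 ≈ 6912.4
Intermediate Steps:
t = -1/161 (t = 1/(-112 + (4 - 1*53)) = 1/(-112 + (4 - 53)) = 1/(-112 - 49) = 1/(-161) = -1/161 ≈ -0.0062112)
b(A, f) = -12*f
1/(g(-10, 80) + 1457) - 72*(t + b(9, 8)) = 1/(-10 + 1457) - 72*(-1/161 - 12*8) = 1/1447 - 72*(-1/161 - 96) = 1/1447 - 72*(-15457/161) = 1/1447 + 1112904/161 = 1610372249/232967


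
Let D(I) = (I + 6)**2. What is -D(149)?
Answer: -24025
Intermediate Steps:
D(I) = (6 + I)**2
-D(149) = -(6 + 149)**2 = -1*155**2 = -1*24025 = -24025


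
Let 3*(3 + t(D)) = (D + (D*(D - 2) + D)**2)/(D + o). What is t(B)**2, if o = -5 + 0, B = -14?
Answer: 1958682049/3249 ≈ 6.0286e+5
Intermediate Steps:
o = -5
t(D) = -3 + (D + (D + D*(-2 + D))**2)/(3*(-5 + D)) (t(D) = -3 + ((D + (D*(D - 2) + D)**2)/(D - 5))/3 = -3 + ((D + (D*(-2 + D) + D)**2)/(-5 + D))/3 = -3 + ((D + (D + D*(-2 + D))**2)/(-5 + D))/3 = -3 + (D + (D + D*(-2 + D))**2)/(3*(-5 + D)))
t(B)**2 = ((45 - 8*(-14) + (-14)**2*(-1 - 14)**2)/(3*(-5 - 14)))**2 = ((1/3)*(45 + 112 + 196*(-15)**2)/(-19))**2 = ((1/3)*(-1/19)*(45 + 112 + 196*225))**2 = ((1/3)*(-1/19)*(45 + 112 + 44100))**2 = ((1/3)*(-1/19)*44257)**2 = (-44257/57)**2 = 1958682049/3249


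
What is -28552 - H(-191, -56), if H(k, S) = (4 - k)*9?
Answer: -30307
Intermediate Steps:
H(k, S) = 36 - 9*k
-28552 - H(-191, -56) = -28552 - (36 - 9*(-191)) = -28552 - (36 + 1719) = -28552 - 1*1755 = -28552 - 1755 = -30307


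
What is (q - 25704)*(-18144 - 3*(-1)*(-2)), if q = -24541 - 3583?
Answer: 976978200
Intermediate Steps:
q = -28124
(q - 25704)*(-18144 - 3*(-1)*(-2)) = (-28124 - 25704)*(-18144 - 3*(-1)*(-2)) = -53828*(-18144 + 3*(-2)) = -53828*(-18144 - 6) = -53828*(-18150) = 976978200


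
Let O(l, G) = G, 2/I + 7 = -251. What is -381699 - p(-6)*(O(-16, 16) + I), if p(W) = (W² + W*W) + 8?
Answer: -49404211/129 ≈ -3.8298e+5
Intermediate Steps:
I = -1/129 (I = 2/(-7 - 251) = 2/(-258) = 2*(-1/258) = -1/129 ≈ -0.0077519)
p(W) = 8 + 2*W² (p(W) = (W² + W²) + 8 = 2*W² + 8 = 8 + 2*W²)
-381699 - p(-6)*(O(-16, 16) + I) = -381699 - (8 + 2*(-6)²)*(16 - 1/129) = -381699 - (8 + 2*36)*2063/129 = -381699 - (8 + 72)*2063/129 = -381699 - 80*2063/129 = -381699 - 1*165040/129 = -381699 - 165040/129 = -49404211/129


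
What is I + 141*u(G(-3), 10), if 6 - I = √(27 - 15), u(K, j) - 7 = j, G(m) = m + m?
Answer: 2403 - 2*√3 ≈ 2399.5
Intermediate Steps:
G(m) = 2*m
u(K, j) = 7 + j
I = 6 - 2*√3 (I = 6 - √(27 - 15) = 6 - √12 = 6 - 2*√3 ≈ 2.5359)
I + 141*u(G(-3), 10) = (6 - 2*√3) + 141*(7 + 10) = (6 - 2*√3) + 141*17 = (6 - 2*√3) + 2397 = 2403 - 2*√3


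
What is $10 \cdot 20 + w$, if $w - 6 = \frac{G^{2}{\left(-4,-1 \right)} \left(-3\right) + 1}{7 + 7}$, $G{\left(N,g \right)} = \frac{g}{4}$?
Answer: $\frac{46157}{224} \approx 206.06$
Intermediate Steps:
$G{\left(N,g \right)} = \frac{g}{4}$ ($G{\left(N,g \right)} = g \frac{1}{4} = \frac{g}{4}$)
$w = \frac{1357}{224}$ ($w = 6 + \frac{\left(\frac{1}{4} \left(-1\right)\right)^{2} \left(-3\right) + 1}{7 + 7} = 6 + \frac{\left(- \frac{1}{4}\right)^{2} \left(-3\right) + 1}{14} = 6 + \left(\frac{1}{16} \left(-3\right) + 1\right) \frac{1}{14} = 6 + \left(- \frac{3}{16} + 1\right) \frac{1}{14} = 6 + \frac{13}{16} \cdot \frac{1}{14} = 6 + \frac{13}{224} = \frac{1357}{224} \approx 6.058$)
$10 \cdot 20 + w = 10 \cdot 20 + \frac{1357}{224} = 200 + \frac{1357}{224} = \frac{46157}{224}$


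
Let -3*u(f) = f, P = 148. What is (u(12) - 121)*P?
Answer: -18500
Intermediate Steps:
u(f) = -f/3
(u(12) - 121)*P = (-⅓*12 - 121)*148 = (-4 - 121)*148 = -125*148 = -18500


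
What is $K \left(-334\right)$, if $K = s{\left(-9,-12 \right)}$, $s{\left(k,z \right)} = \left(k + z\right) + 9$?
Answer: $4008$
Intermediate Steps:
$s{\left(k,z \right)} = 9 + k + z$
$K = -12$ ($K = 9 - 9 - 12 = -12$)
$K \left(-334\right) = \left(-12\right) \left(-334\right) = 4008$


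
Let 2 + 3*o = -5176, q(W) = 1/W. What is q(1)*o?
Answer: -1726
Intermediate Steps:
o = -1726 (o = -2/3 + (1/3)*(-5176) = -2/3 - 5176/3 = -1726)
q(1)*o = -1726/1 = 1*(-1726) = -1726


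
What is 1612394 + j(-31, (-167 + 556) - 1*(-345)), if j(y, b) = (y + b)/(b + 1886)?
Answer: 4224472983/2620 ≈ 1.6124e+6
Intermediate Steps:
j(y, b) = (b + y)/(1886 + b)
1612394 + j(-31, (-167 + 556) - 1*(-345)) = 1612394 + (((-167 + 556) - 1*(-345)) - 31)/(1886 + ((-167 + 556) - 1*(-345))) = 1612394 + ((389 + 345) - 31)/(1886 + (389 + 345)) = 1612394 + (734 - 31)/(1886 + 734) = 1612394 + 703/2620 = 4224472983/2620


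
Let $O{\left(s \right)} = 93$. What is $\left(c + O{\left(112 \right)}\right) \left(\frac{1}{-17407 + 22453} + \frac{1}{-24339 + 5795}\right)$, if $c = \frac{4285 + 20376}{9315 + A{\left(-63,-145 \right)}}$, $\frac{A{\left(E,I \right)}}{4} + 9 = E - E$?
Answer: $\frac{748808299}{54266505606} \approx 0.013799$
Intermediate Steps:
$A{\left(E,I \right)} = -36$ ($A{\left(E,I \right)} = -36 + 4 \left(E - E\right) = -36 + 4 \cdot 0 = -36 + 0 = -36$)
$c = \frac{24661}{9279}$ ($c = \frac{4285 + 20376}{9315 - 36} = \frac{24661}{9279} \approx 2.6577$)
$\left(c + O{\left(112 \right)}\right) \left(\frac{1}{-17407 + 22453} + \frac{1}{-24339 + 5795}\right) = \left(\frac{24661}{9279} + 93\right) \left(\frac{1}{-17407 + 22453} + \frac{1}{-24339 + 5795}\right) = \frac{887608 \left(\frac{1}{5046} + \frac{1}{-18544}\right)}{9279} = \frac{887608 \left(\frac{1}{5046} - \frac{1}{18544}\right)}{9279} = \frac{887608}{9279} \cdot \frac{6749}{46786512} = \frac{748808299}{54266505606}$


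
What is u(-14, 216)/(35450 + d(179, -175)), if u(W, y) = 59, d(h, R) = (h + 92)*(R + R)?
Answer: -59/59400 ≈ -0.00099327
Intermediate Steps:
d(h, R) = 2*R*(92 + h) (d(h, R) = (92 + h)*(2*R) = 2*R*(92 + h))
u(-14, 216)/(35450 + d(179, -175)) = 59/(35450 + 2*(-175)*(92 + 179)) = 59/(35450 + 2*(-175)*271) = 59/(35450 - 94850) = 59/(-59400) = 59*(-1/59400) = -59/59400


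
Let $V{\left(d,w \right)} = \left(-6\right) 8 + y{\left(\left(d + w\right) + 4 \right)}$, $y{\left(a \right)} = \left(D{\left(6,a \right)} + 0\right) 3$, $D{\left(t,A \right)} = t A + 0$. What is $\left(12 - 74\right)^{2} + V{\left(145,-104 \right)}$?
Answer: $4606$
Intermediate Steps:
$D{\left(t,A \right)} = A t$ ($D{\left(t,A \right)} = A t + 0 = A t$)
$y{\left(a \right)} = 18 a$ ($y{\left(a \right)} = \left(a 6 + 0\right) 3 = \left(6 a + 0\right) 3 = 6 a 3 = 18 a$)
$V{\left(d,w \right)} = 24 + 18 d + 18 w$ ($V{\left(d,w \right)} = \left(-6\right) 8 + 18 \left(\left(d + w\right) + 4\right) = -48 + 18 \left(4 + d + w\right) = -48 + \left(72 + 18 d + 18 w\right) = 24 + 18 d + 18 w$)
$\left(12 - 74\right)^{2} + V{\left(145,-104 \right)} = \left(12 - 74\right)^{2} + \left(24 + 18 \cdot 145 + 18 \left(-104\right)\right) = \left(-62\right)^{2} + \left(24 + 2610 - 1872\right) = 3844 + 762 = 4606$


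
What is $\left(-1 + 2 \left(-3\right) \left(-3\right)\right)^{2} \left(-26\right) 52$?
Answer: $-390728$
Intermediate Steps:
$\left(-1 + 2 \left(-3\right) \left(-3\right)\right)^{2} \left(-26\right) 52 = \left(-1 - -18\right)^{2} \left(-26\right) 52 = \left(-1 + 18\right)^{2} \left(-26\right) 52 = 17^{2} \left(-26\right) 52 = 289 \left(-26\right) 52 = \left(-7514\right) 52 = -390728$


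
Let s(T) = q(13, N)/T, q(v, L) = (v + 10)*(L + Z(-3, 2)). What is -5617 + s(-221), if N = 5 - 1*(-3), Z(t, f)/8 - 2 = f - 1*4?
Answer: -1241541/221 ≈ -5617.8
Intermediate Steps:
Z(t, f) = -16 + 8*f (Z(t, f) = 16 + 8*(f - 1*4) = 16 + 8*(f - 4) = 16 + 8*(-4 + f) = 16 + (-32 + 8*f) = -16 + 8*f)
N = 8 (N = 5 + 3 = 8)
q(v, L) = L*(10 + v) (q(v, L) = (v + 10)*(L + (-16 + 8*2)) = (10 + v)*(L + (-16 + 16)) = (10 + v)*(L + 0) = (10 + v)*L = L*(10 + v))
s(T) = 184/T (s(T) = (8*(10 + 13))/T = (8*23)/T = 184/T)
-5617 + s(-221) = -5617 + 184/(-221) = -5617 + 184*(-1/221) = -5617 - 184/221 = -1241541/221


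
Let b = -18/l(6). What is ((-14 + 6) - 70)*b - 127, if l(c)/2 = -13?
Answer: -181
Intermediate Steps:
l(c) = -26 (l(c) = 2*(-13) = -26)
b = 9/13 (b = -18/(-26) = -18*(-1/26) = 9/13 ≈ 0.69231)
((-14 + 6) - 70)*b - 127 = ((-14 + 6) - 70)*(9/13) - 127 = (-8 - 70)*(9/13) - 127 = -78*9/13 - 127 = -54 - 127 = -181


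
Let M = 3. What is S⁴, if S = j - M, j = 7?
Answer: 256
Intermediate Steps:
S = 4 (S = 7 - 1*3 = 7 - 3 = 4)
S⁴ = 4⁴ = 256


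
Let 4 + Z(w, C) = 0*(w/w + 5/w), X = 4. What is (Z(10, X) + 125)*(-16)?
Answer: -1936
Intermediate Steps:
Z(w, C) = -4 (Z(w, C) = -4 + 0*(w/w + 5/w) = -4 + 0*(1 + 5/w) = -4 + 0 = -4)
(Z(10, X) + 125)*(-16) = (-4 + 125)*(-16) = 121*(-16) = -1936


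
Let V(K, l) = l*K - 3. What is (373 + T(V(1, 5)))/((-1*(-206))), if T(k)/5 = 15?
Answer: 224/103 ≈ 2.1748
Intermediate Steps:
V(K, l) = -3 + K*l (V(K, l) = K*l - 3 = -3 + K*l)
T(k) = 75 (T(k) = 5*15 = 75)
(373 + T(V(1, 5)))/((-1*(-206))) = (373 + 75)/((-1*(-206))) = 448/206 = 448*(1/206) = 224/103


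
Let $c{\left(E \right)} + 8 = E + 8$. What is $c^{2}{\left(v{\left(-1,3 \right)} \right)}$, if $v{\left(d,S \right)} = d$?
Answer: $1$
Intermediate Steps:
$c{\left(E \right)} = E$ ($c{\left(E \right)} = -8 + \left(E + 8\right) = -8 + \left(8 + E\right) = E$)
$c^{2}{\left(v{\left(-1,3 \right)} \right)} = \left(-1\right)^{2} = 1$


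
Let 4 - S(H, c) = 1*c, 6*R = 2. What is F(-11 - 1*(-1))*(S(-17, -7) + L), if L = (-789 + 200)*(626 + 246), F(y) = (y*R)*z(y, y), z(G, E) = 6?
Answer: 10271940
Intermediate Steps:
R = ⅓ (R = (⅙)*2 = ⅓ ≈ 0.33333)
S(H, c) = 4 - c
F(y) = 2*y (F(y) = (y*(⅓))*6 = (y/3)*6 = 2*y)
L = -513608 (L = -589*872 = -513608)
F(-11 - 1*(-1))*(S(-17, -7) + L) = (2*(-11 - 1*(-1)))*((4 - 1*(-7)) - 513608) = (2*(-11 + 1))*((4 + 7) - 513608) = (2*(-10))*(11 - 513608) = -20*(-513597) = 10271940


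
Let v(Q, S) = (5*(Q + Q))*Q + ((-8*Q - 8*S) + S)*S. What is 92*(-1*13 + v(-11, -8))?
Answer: 4140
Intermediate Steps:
v(Q, S) = 10*Q² + S*(-8*Q - 7*S) (v(Q, S) = (5*(2*Q))*Q + (-8*Q - 7*S)*S = (10*Q)*Q + S*(-8*Q - 7*S) = 10*Q² + S*(-8*Q - 7*S))
92*(-1*13 + v(-11, -8)) = 92*(-1*13 + (-7*(-8)² + 10*(-11)² - 8*(-11)*(-8))) = 92*(-13 + (-7*64 + 10*121 - 704)) = 92*(-13 + (-448 + 1210 - 704)) = 92*(-13 + 58) = 92*45 = 4140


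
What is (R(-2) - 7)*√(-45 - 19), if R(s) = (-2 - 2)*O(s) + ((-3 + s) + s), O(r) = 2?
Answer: -176*I ≈ -176.0*I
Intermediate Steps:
R(s) = -11 + 2*s (R(s) = (-2 - 2)*2 + ((-3 + s) + s) = -4*2 + (-3 + 2*s) = -8 + (-3 + 2*s) = -11 + 2*s)
(R(-2) - 7)*√(-45 - 19) = ((-11 + 2*(-2)) - 7)*√(-45 - 19) = ((-11 - 4) - 7)*√(-64) = (-15 - 7)*(8*I) = -176*I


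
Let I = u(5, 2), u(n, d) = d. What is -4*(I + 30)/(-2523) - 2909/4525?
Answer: -6760207/11416575 ≈ -0.59214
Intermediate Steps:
I = 2
-4*(I + 30)/(-2523) - 2909/4525 = -4*(2 + 30)/(-2523) - 2909/4525 = -4*32*(-1/2523) - 2909*1/4525 = -128*(-1/2523) - 2909/4525 = 128/2523 - 2909/4525 = -6760207/11416575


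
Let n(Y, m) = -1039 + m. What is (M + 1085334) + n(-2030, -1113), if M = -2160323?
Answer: -1077141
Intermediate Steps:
(M + 1085334) + n(-2030, -1113) = (-2160323 + 1085334) + (-1039 - 1113) = -1074989 - 2152 = -1077141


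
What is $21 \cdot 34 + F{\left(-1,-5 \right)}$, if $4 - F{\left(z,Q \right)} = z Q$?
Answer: $713$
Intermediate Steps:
$F{\left(z,Q \right)} = 4 - Q z$ ($F{\left(z,Q \right)} = 4 - z Q = 4 - Q z$)
$21 \cdot 34 + F{\left(-1,-5 \right)} = 21 \cdot 34 + \left(4 - \left(-5\right) \left(-1\right)\right) = 714 + \left(4 - 5\right) = 714 - 1 = 713$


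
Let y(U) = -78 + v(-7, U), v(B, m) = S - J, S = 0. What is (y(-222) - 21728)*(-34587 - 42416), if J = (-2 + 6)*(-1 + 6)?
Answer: 1680667478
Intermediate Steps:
J = 20 (J = 4*5 = 20)
v(B, m) = -20 (v(B, m) = 0 - 1*20 = 0 - 20 = -20)
y(U) = -98 (y(U) = -78 - 20 = -98)
(y(-222) - 21728)*(-34587 - 42416) = (-98 - 21728)*(-34587 - 42416) = -21826*(-77003) = 1680667478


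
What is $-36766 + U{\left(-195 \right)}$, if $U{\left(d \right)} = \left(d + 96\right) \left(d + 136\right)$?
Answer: $-30925$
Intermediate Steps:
$U{\left(d \right)} = \left(96 + d\right) \left(136 + d\right)$
$-36766 + U{\left(-195 \right)} = -36766 + \left(13056 + \left(-195\right)^{2} + 232 \left(-195\right)\right) = -36766 + \left(13056 + 38025 - 45240\right) = -36766 + 5841 = -30925$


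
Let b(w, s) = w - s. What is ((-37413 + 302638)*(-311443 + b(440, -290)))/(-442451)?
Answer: 82408855425/442451 ≈ 1.8626e+5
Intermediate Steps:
((-37413 + 302638)*(-311443 + b(440, -290)))/(-442451) = ((-37413 + 302638)*(-311443 + (440 - 1*(-290))))/(-442451) = (265225*(-311443 + (440 + 290)))*(-1/442451) = (265225*(-311443 + 730))*(-1/442451) = (265225*(-310713))*(-1/442451) = -82408855425*(-1/442451) = 82408855425/442451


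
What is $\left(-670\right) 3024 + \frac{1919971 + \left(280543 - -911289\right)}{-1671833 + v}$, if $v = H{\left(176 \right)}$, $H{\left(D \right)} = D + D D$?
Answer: $- \frac{3324154072283}{1640681} \approx -2.0261 \cdot 10^{6}$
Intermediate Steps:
$H{\left(D \right)} = D + D^{2}$
$v = 31152$ ($v = 176 \left(1 + 176\right) = 176 \cdot 177 = 31152$)
$\left(-670\right) 3024 + \frac{1919971 + \left(280543 - -911289\right)}{-1671833 + v} = \left(-670\right) 3024 + \frac{1919971 + \left(280543 - -911289\right)}{-1671833 + 31152} = -2026080 + \frac{1919971 + \left(280543 + 911289\right)}{-1640681} = -2026080 + \left(1919971 + 1191832\right) \left(- \frac{1}{1640681}\right) = -2026080 + 3111803 \left(- \frac{1}{1640681}\right) = -2026080 - \frac{3111803}{1640681} = - \frac{3324154072283}{1640681}$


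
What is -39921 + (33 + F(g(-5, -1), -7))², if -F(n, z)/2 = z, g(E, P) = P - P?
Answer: -37712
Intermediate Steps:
g(E, P) = 0
F(n, z) = -2*z
-39921 + (33 + F(g(-5, -1), -7))² = -39921 + (33 - 2*(-7))² = -39921 + (33 + 14)² = -39921 + 47² = -39921 + 2209 = -37712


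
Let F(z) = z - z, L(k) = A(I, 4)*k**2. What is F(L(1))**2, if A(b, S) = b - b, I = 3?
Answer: 0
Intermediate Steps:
A(b, S) = 0
L(k) = 0 (L(k) = 0*k**2 = 0)
F(z) = 0
F(L(1))**2 = 0**2 = 0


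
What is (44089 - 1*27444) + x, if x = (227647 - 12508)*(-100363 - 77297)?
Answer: -38221578095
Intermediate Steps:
x = -38221594740 (x = 215139*(-177660) = -38221594740)
(44089 - 1*27444) + x = (44089 - 1*27444) - 38221594740 = (44089 - 27444) - 38221594740 = 16645 - 38221594740 = -38221578095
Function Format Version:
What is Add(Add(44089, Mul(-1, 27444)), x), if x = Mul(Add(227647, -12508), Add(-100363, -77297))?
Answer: -38221578095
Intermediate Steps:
x = -38221594740 (x = Mul(215139, -177660) = -38221594740)
Add(Add(44089, Mul(-1, 27444)), x) = Add(Add(44089, Mul(-1, 27444)), -38221594740) = Add(Add(44089, -27444), -38221594740) = Add(16645, -38221594740) = -38221578095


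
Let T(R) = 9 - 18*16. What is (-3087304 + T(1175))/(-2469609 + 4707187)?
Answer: -3087583/2237578 ≈ -1.3799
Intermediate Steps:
T(R) = -279 (T(R) = 9 - 288 = -279)
(-3087304 + T(1175))/(-2469609 + 4707187) = (-3087304 - 279)/(-2469609 + 4707187) = -3087583/2237578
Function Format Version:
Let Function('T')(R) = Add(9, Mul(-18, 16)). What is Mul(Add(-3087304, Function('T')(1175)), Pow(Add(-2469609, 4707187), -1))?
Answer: Rational(-3087583, 2237578) ≈ -1.3799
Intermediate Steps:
Function('T')(R) = -279 (Function('T')(R) = Add(9, -288) = -279)
Mul(Add(-3087304, Function('T')(1175)), Pow(Add(-2469609, 4707187), -1)) = Mul(Add(-3087304, -279), Pow(Add(-2469609, 4707187), -1)) = Mul(-3087583, Pow(2237578, -1)) = Mul(-3087583, Rational(1, 2237578)) = Rational(-3087583, 2237578)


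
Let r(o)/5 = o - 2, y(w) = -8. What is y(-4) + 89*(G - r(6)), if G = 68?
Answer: 4264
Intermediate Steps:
r(o) = -10 + 5*o (r(o) = 5*(o - 2) = 5*(-2 + o) = -10 + 5*o)
y(-4) + 89*(G - r(6)) = -8 + 89*(68 - (-10 + 5*6)) = -8 + 89*(68 - (-10 + 30)) = -8 + 89*(68 - 1*20) = -8 + 89*(68 - 20) = -8 + 89*48 = -8 + 4272 = 4264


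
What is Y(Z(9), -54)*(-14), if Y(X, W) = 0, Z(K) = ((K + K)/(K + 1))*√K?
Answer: 0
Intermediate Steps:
Z(K) = 2*K^(3/2)/(1 + K) (Z(K) = ((2*K)/(1 + K))*√K = (2*K/(1 + K))*√K = 2*K^(3/2)/(1 + K))
Y(Z(9), -54)*(-14) = 0*(-14) = 0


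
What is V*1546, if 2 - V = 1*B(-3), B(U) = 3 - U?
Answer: -6184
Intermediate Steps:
V = -4 (V = 2 - (3 - 1*(-3)) = 2 - (3 + 3) = 2 - 6 = -4)
V*1546 = -4*1546 = -6184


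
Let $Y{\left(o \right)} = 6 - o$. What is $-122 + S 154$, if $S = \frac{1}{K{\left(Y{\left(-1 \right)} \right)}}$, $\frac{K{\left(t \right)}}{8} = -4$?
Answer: $- \frac{2029}{16} \approx -126.81$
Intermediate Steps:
$K{\left(t \right)} = -32$ ($K{\left(t \right)} = 8 \left(-4\right) = -32$)
$S = - \frac{1}{32}$ ($S = \frac{1}{-32} = - \frac{1}{32} \approx -0.03125$)
$-122 + S 154 = -122 - \frac{77}{16} = - \frac{2029}{16}$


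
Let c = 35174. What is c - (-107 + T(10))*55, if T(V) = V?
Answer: 40509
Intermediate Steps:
c - (-107 + T(10))*55 = 35174 - (-107 + 10)*55 = 35174 - (-97)*55 = 35174 - 1*(-5335) = 35174 + 5335 = 40509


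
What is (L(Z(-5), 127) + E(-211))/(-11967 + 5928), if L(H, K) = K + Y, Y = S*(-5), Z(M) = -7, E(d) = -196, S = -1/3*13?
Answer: 142/18117 ≈ 0.0078379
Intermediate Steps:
S = -13/3 (S = -1*⅓*13 = -⅓*13 = -13/3 ≈ -4.3333)
Y = 65/3 (Y = -13/3*(-5) = 65/3 ≈ 21.667)
L(H, K) = 65/3 + K (L(H, K) = K + 65/3 = 65/3 + K)
(L(Z(-5), 127) + E(-211))/(-11967 + 5928) = ((65/3 + 127) - 196)/(-11967 + 5928) = (446/3 - 196)/(-6039) = -142/3*(-1/6039) = 142/18117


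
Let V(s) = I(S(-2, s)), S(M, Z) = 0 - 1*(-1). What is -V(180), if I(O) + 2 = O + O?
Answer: 0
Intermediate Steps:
S(M, Z) = 1 (S(M, Z) = 0 + 1 = 1)
I(O) = -2 + 2*O (I(O) = -2 + (O + O) = -2 + 2*O)
V(s) = 0 (V(s) = -2 + 2*1 = -2 + 2 = 0)
-V(180) = -1*0 = 0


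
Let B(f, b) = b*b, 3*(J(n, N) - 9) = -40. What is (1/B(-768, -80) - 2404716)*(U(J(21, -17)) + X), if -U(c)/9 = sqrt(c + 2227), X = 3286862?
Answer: -25292702850170969/3200 + 46170547197*sqrt(5001)/3200 ≈ -7.9029e+12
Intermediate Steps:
J(n, N) = -13/3 (J(n, N) = 9 + (1/3)*(-40) = 9 - 40/3 = -13/3)
B(f, b) = b**2
U(c) = -9*sqrt(2227 + c) (U(c) = -9*sqrt(c + 2227) = -9*sqrt(2227 + c))
(1/B(-768, -80) - 2404716)*(U(J(21, -17)) + X) = (1/((-80)**2) - 2404716)*(-9*sqrt(2227 - 13/3) + 3286862) = (1/6400 - 2404716)*(-6*sqrt(5001) + 3286862) = -15390182399*(-6*sqrt(5001) + 3286862)/6400 = -15390182399*(3286862 - 6*sqrt(5001))/6400 = -25292702850170969/3200 + 46170547197*sqrt(5001)/3200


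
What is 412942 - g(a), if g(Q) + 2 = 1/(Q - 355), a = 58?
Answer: 122644369/297 ≈ 4.1294e+5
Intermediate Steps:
g(Q) = -2 + 1/(-355 + Q) (g(Q) = -2 + 1/(Q - 355) = -2 + 1/(-355 + Q))
412942 - g(a) = 412942 - (711 - 2*58)/(-355 + 58) = 412942 - (711 - 116)/(-297) = 412942 - (-1)*595/297 = 412942 - 1*(-595/297) = 412942 + 595/297 = 122644369/297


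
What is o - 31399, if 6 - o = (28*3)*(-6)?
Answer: -30889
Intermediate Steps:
o = 510 (o = 6 - 28*3*(-6) = 6 - 84*(-6) = 6 - 1*(-504) = 6 + 504 = 510)
o - 31399 = 510 - 31399 = -30889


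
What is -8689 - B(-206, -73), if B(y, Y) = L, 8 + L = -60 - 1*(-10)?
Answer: -8631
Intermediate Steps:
L = -58 (L = -8 + (-60 - 1*(-10)) = -8 + (-60 + 10) = -8 - 50 = -58)
B(y, Y) = -58
-8689 - B(-206, -73) = -8689 - 1*(-58) = -8689 + 58 = -8631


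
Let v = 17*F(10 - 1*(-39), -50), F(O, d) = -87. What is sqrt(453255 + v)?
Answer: 8*sqrt(7059) ≈ 672.14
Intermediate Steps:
v = -1479 (v = 17*(-87) = -1479)
sqrt(453255 + v) = sqrt(453255 - 1479) = sqrt(451776) = 8*sqrt(7059)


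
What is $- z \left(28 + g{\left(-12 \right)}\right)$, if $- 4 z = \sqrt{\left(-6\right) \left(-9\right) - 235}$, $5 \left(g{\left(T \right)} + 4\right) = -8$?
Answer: $\frac{28 i \sqrt{181}}{5} \approx 75.34 i$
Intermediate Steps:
$g{\left(T \right)} = - \frac{28}{5}$ ($g{\left(T \right)} = -4 + \frac{1}{5} \left(-8\right) = -4 - \frac{8}{5} = - \frac{28}{5}$)
$z = - \frac{i \sqrt{181}}{4}$ ($z = - \frac{\sqrt{\left(-6\right) \left(-9\right) - 235}}{4} = - \frac{\sqrt{54 - 235}}{4} = - \frac{\sqrt{-181}}{4} = - \frac{i \sqrt{181}}{4} \approx - 3.3634 i$)
$- z \left(28 + g{\left(-12 \right)}\right) = - - \frac{i \sqrt{181}}{4} \left(28 - \frac{28}{5}\right) = - \frac{- \frac{i \sqrt{181}}{4} \cdot 112}{5} = - \frac{\left(-28\right) i \sqrt{181}}{5} = \frac{28 i \sqrt{181}}{5}$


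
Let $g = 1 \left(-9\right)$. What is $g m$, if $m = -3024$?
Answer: $27216$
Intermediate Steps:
$g = -9$
$g m = \left(-9\right) \left(-3024\right) = 27216$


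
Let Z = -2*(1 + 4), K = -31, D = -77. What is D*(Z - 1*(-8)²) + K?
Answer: 5667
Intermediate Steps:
Z = -10 (Z = -2*5 = -10)
D*(Z - 1*(-8)²) + K = -77*(-10 - 1*(-8)²) - 31 = -77*(-10 - 1*64) - 31 = -77*(-10 - 64) - 31 = -77*(-74) - 31 = 5698 - 31 = 5667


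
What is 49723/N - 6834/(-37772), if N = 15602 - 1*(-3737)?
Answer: 1005149941/365236354 ≈ 2.7521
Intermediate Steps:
N = 19339 (N = 15602 + 3737 = 19339)
49723/N - 6834/(-37772) = 49723/19339 - 6834/(-37772) = 49723*(1/19339) - 6834*(-1/37772) = 49723/19339 + 3417/18886 = 1005149941/365236354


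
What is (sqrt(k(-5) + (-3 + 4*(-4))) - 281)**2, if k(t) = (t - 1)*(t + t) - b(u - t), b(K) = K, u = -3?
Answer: (281 - sqrt(39))**2 ≈ 75490.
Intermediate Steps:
k(t) = 3 + t + 2*t*(-1 + t) (k(t) = (t - 1)*(t + t) - (-3 - t) = (-1 + t)*(2*t) + (3 + t) = 2*t*(-1 + t) + (3 + t) = 3 + t + 2*t*(-1 + t))
(sqrt(k(-5) + (-3 + 4*(-4))) - 281)**2 = (sqrt((3 - 1*(-5) + 2*(-5)**2) + (-3 + 4*(-4))) - 281)**2 = (sqrt((3 + 5 + 2*25) + (-3 - 16)) - 281)**2 = (sqrt((3 + 5 + 50) - 19) - 281)**2 = (sqrt(58 - 19) - 281)**2 = (sqrt(39) - 281)**2 = (-281 + sqrt(39))**2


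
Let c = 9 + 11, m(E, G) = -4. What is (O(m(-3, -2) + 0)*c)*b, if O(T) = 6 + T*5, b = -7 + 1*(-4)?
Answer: 3080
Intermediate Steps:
c = 20
b = -11 (b = -7 - 4 = -11)
O(T) = 6 + 5*T
(O(m(-3, -2) + 0)*c)*b = ((6 + 5*(-4 + 0))*20)*(-11) = ((6 + 5*(-4))*20)*(-11) = ((6 - 20)*20)*(-11) = -14*20*(-11) = -280*(-11) = 3080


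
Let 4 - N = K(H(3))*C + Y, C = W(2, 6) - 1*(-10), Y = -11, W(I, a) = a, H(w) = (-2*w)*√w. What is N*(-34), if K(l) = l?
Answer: -510 - 3264*√3 ≈ -6163.4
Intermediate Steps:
H(w) = -2*w^(3/2)
C = 16 (C = 6 - 1*(-10) = 6 + 10 = 16)
N = 15 + 96*√3 (N = 4 - (-6*√3*16 - 11) = 4 - (-96*√3 - 11) = 4 - (-11 - 96*√3) = 4 + (11 + 96*√3) = 15 + 96*√3 ≈ 181.28)
N*(-34) = (15 + 96*√3)*(-34) = -510 - 3264*√3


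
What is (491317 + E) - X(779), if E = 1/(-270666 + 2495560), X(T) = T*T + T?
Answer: -258761846881/2224894 ≈ -1.1630e+5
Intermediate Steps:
X(T) = T + T**2 (X(T) = T**2 + T = T + T**2)
E = 1/2224894 ≈ 4.4946e-7
(491317 + E) - X(779) = (491317 + 1/2224894) - 779*(1 + 779) = 1093128245399/2224894 - 779*780 = 1093128245399/2224894 - 1*607620 = 1093128245399/2224894 - 607620 = -258761846881/2224894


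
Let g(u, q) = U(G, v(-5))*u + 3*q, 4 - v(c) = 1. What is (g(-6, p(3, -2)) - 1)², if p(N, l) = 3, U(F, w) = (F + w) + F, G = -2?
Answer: 196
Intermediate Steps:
v(c) = 3 (v(c) = 4 - 1*1 = 4 - 1 = 3)
U(F, w) = w + 2*F
g(u, q) = -u + 3*q (g(u, q) = (3 + 2*(-2))*u + 3*q = (3 - 4)*u + 3*q = -u + 3*q)
(g(-6, p(3, -2)) - 1)² = ((-1*(-6) + 3*3) - 1)² = ((6 + 9) - 1)² = (15 - 1)² = 14² = 196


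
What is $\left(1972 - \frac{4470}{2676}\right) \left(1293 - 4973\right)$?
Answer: $- \frac{1616931280}{223} \approx -7.2508 \cdot 10^{6}$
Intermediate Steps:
$\left(1972 - \frac{4470}{2676}\right) \left(1293 - 4973\right) = \left(1972 - \frac{745}{446}\right) \left(-3680\right) = \frac{878767}{446} \left(-3680\right) = - \frac{1616931280}{223}$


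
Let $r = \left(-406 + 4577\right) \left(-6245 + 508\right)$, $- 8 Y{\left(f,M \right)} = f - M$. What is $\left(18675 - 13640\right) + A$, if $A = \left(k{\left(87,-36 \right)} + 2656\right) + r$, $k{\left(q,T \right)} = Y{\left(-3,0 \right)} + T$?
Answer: $- \frac{191370973}{8} \approx -2.3921 \cdot 10^{7}$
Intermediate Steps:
$Y{\left(f,M \right)} = - \frac{f}{8} + \frac{M}{8}$ ($Y{\left(f,M \right)} = - \frac{f - M}{8} = - \frac{f}{8} + \frac{M}{8}$)
$k{\left(q,T \right)} = \frac{3}{8} + T$ ($k{\left(q,T \right)} = \left(\left(- \frac{1}{8}\right) \left(-3\right) + \frac{1}{8} \cdot 0\right) + T = \left(\frac{3}{8} + 0\right) + T = \frac{3}{8} + T$)
$r = -23929027$ ($r = 4171 \left(-5737\right) = -23929027$)
$A = - \frac{191411253}{8}$ ($A = \left(\left(\frac{3}{8} - 36\right) + 2656\right) - 23929027 = \left(- \frac{285}{8} + 2656\right) - 23929027 = \frac{20963}{8} - 23929027 = - \frac{191411253}{8} \approx -2.3926 \cdot 10^{7}$)
$\left(18675 - 13640\right) + A = \left(18675 - 13640\right) - \frac{191411253}{8} = 5035 - \frac{191411253}{8} = - \frac{191370973}{8}$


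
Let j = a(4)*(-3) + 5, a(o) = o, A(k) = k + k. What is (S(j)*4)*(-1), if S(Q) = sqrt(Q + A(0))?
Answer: -4*I*sqrt(7) ≈ -10.583*I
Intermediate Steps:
A(k) = 2*k
j = -7 (j = 4*(-3) + 5 = -12 + 5 = -7)
S(Q) = sqrt(Q) (S(Q) = sqrt(Q + 2*0) = sqrt(Q + 0) = sqrt(Q))
(S(j)*4)*(-1) = (sqrt(-7)*4)*(-1) = ((I*sqrt(7))*4)*(-1) = (4*I*sqrt(7))*(-1) = -4*I*sqrt(7)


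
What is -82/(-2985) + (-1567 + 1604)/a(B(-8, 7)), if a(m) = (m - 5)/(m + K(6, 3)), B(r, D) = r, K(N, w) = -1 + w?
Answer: 663736/38805 ≈ 17.104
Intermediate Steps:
a(m) = (-5 + m)/(2 + m) (a(m) = (m - 5)/(m + (-1 + 3)) = (-5 + m)/(m + 2) = (-5 + m)/(2 + m))
-82/(-2985) + (-1567 + 1604)/a(B(-8, 7)) = -82/(-2985) + (-1567 + 1604)/(((-5 - 8)/(2 - 8))) = -82*(-1/2985) + 37/((-13/(-6))) = 82/2985 + 37/((-⅙*(-13))) = 82/2985 + 37/(13/6) = 82/2985 + 37*(6/13) = 82/2985 + 222/13 = 663736/38805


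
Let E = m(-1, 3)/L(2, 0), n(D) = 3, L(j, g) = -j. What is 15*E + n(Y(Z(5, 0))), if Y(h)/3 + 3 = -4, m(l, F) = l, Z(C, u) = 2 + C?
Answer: 21/2 ≈ 10.500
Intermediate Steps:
Y(h) = -21 (Y(h) = -9 + 3*(-4) = -9 - 12 = -21)
E = 1/2 (E = -1/((-1*2)) = -1/(-2) = -1*(-1/2) = 1/2 ≈ 0.50000)
15*E + n(Y(Z(5, 0))) = 15*(1/2) + 3 = 15/2 + 3 = 21/2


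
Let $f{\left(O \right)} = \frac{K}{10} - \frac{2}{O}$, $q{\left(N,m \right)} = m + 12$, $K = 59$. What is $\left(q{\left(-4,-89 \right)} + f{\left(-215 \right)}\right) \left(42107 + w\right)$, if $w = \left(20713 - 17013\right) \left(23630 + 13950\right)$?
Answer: $- \frac{4251784342883}{430} \approx -9.8879 \cdot 10^{9}$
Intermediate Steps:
$q{\left(N,m \right)} = 12 + m$
$f{\left(O \right)} = \frac{59}{10} - \frac{2}{O}$
$w = 139046000$ ($w = 3700 \cdot 37580 = 139046000$)
$\left(q{\left(-4,-89 \right)} + f{\left(-215 \right)}\right) \left(42107 + w\right) = \left(\left(12 - 89\right) + \left(\frac{59}{10} - \frac{2}{-215}\right)\right) \left(42107 + 139046000\right) = \left(-77 + \left(\frac{59}{10} - - \frac{2}{215}\right)\right) 139088107 = \left(-77 + \left(\frac{59}{10} + \frac{2}{215}\right)\right) 139088107 = \left(-77 + \frac{2541}{430}\right) 139088107 = \left(- \frac{30569}{430}\right) 139088107 = - \frac{4251784342883}{430}$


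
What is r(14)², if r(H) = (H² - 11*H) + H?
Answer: 3136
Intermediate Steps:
r(H) = H² - 10*H
r(14)² = (14*(-10 + 14))² = (14*4)² = 56² = 3136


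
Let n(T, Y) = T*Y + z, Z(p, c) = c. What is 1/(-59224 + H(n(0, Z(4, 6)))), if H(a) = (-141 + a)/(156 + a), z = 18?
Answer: -58/3435033 ≈ -1.6885e-5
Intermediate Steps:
n(T, Y) = 18 + T*Y (n(T, Y) = T*Y + 18 = 18 + T*Y)
H(a) = (-141 + a)/(156 + a)
1/(-59224 + H(n(0, Z(4, 6)))) = 1/(-59224 + (-141 + (18 + 0*6))/(156 + (18 + 0*6))) = 1/(-59224 + (-141 + (18 + 0))/(156 + (18 + 0))) = 1/(-59224 + (-141 + 18)/(156 + 18)) = 1/(-59224 - 123/174) = 1/(-59224 + (1/174)*(-123)) = 1/(-59224 - 41/58) = 1/(-3435033/58) = -58/3435033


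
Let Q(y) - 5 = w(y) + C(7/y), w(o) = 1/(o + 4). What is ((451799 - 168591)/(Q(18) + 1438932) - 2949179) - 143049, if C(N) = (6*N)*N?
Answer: -330377152908410/106841143 ≈ -3.0922e+6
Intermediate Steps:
w(o) = 1/(4 + o)
C(N) = 6*N²
Q(y) = 5 + 1/(4 + y) + 294/y² (Q(y) = 5 + (1/(4 + y) + 6*(7/y)²) = 5 + (1/(4 + y) + 6*(49/y²)) = 5 + (1/(4 + y) + 294/y²) = 5 + 1/(4 + y) + 294/y²)
((451799 - 168591)/(Q(18) + 1438932) - 2949179) - 143049 = ((451799 - 168591)/((5 + 1/(4 + 18) + 294/18²) + 1438932) - 2949179) - 143049 = (283208/((5 + 1/22 + 294*(1/324)) + 1438932) - 2949179) - 143049 = (283208/((5 + 1/22 + 49/54) + 1438932) - 2949179) - 143049 = (283208/(1768/297 + 1438932) - 2949179) - 143049 = (283208/(427364572/297) - 2949179) - 143049 = (283208*(297/427364572) - 2949179) - 143049 = (21028194/106841143 - 2949179) - 143049 = -315093634243403/106841143 - 143049 = -330377152908410/106841143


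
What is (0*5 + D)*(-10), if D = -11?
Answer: 110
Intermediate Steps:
(0*5 + D)*(-10) = (0*5 - 11)*(-10) = (0 - 11)*(-10) = -11*(-10) = 110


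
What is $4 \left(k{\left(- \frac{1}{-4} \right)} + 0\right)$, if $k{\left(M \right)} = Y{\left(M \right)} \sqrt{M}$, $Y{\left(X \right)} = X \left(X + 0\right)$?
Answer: $\frac{1}{8} \approx 0.125$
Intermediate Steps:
$Y{\left(X \right)} = X^{2}$ ($Y{\left(X \right)} = X X = X^{2}$)
$k{\left(M \right)} = M^{\frac{5}{2}}$ ($k{\left(M \right)} = M^{2} \sqrt{M} = M^{\frac{5}{2}}$)
$4 \left(k{\left(- \frac{1}{-4} \right)} + 0\right) = 4 \left(\left(- \frac{1}{-4}\right)^{\frac{5}{2}} + 0\right) = 4 \left(\left(\left(-1\right) \left(- \frac{1}{4}\right)\right)^{\frac{5}{2}} + 0\right) = 4 \left(\left(\frac{1}{4}\right)^{\frac{5}{2}} + 0\right) = 4 \left(\frac{1}{32} + 0\right) = 4 \cdot \frac{1}{32} = \frac{1}{8}$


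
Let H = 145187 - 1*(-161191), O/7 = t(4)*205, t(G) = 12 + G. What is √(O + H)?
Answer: √329338 ≈ 573.88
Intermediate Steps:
O = 22960 (O = 7*((12 + 4)*205) = 7*(16*205) = 7*3280 = 22960)
H = 306378 (H = 145187 + 161191 = 306378)
√(O + H) = √(22960 + 306378) = √329338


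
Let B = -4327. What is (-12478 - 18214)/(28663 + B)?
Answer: -7673/6084 ≈ -1.2612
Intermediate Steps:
(-12478 - 18214)/(28663 + B) = (-12478 - 18214)/(28663 - 4327) = -30692/24336 = -30692*1/24336 = -7673/6084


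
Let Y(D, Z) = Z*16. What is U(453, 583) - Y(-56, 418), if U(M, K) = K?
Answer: -6105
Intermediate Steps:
Y(D, Z) = 16*Z
U(453, 583) - Y(-56, 418) = 583 - 16*418 = 583 - 1*6688 = 583 - 6688 = -6105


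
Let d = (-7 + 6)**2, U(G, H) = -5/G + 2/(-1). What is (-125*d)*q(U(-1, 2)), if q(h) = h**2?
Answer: -1125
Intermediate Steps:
U(G, H) = -2 - 5/G (U(G, H) = -5/G + 2*(-1) = -5/G - 2 = -2 - 5/G)
d = 1 (d = (-1)**2 = 1)
(-125*d)*q(U(-1, 2)) = (-125*1)*(-2 - 5/(-1))**2 = -125*(-2 - 5*(-1))**2 = -125*(-2 + 5)**2 = -125*3**2 = -125*9 = -1125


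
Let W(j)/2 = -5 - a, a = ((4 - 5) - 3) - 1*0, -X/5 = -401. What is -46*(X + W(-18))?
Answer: -92138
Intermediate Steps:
X = 2005 (X = -5*(-401) = 2005)
a = -4 (a = (-1 - 3) + 0 = -4 + 0 = -4)
W(j) = -2 (W(j) = 2*(-5 - 1*(-4)) = 2*(-5 + 4) = 2*(-1) = -2)
-46*(X + W(-18)) = -46*(2005 - 2) = -46*2003 = -92138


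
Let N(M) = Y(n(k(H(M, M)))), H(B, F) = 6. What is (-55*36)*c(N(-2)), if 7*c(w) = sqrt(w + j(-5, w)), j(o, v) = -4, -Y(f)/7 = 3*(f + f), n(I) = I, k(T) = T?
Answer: -31680*I/7 ≈ -4525.7*I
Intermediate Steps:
Y(f) = -42*f (Y(f) = -21*(f + f) = -21*2*f = -42*f)
N(M) = -252 (N(M) = -42*6 = -252)
c(w) = sqrt(-4 + w)/7 (c(w) = sqrt(w - 4)/7 = sqrt(-4 + w)/7)
(-55*36)*c(N(-2)) = (-55*36)*(sqrt(-4 - 252)/7) = -1980*sqrt(-256)/7 = -1980*16*I/7 = -31680*I/7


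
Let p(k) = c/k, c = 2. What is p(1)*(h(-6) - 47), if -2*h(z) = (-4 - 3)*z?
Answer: -136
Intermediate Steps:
h(z) = 7*z/2 (h(z) = -(-4 - 3)*z/2 = -(-7)*z/2 = 7*z/2)
p(k) = 2/k
p(1)*(h(-6) - 47) = (2/1)*((7/2)*(-6) - 47) = (2*1)*(-21 - 47) = 2*(-68) = -136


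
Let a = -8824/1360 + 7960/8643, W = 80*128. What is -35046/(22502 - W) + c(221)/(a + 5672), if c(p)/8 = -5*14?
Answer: -150936722438793/51045150510121 ≈ -2.9569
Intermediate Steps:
W = 10240
a = -8180029/1469310 (a = -8824*1/1360 + 7960*(1/8643) = -1103/170 + 7960/8643 = -8180029/1469310 ≈ -5.5673)
c(p) = -560 (c(p) = 8*(-5*14) = 8*(-70) = -560)
-35046/(22502 - W) + c(221)/(a + 5672) = -35046/(22502 - 1*10240) - 560/(-8180029/1469310 + 5672) = -35046/(22502 - 10240) - 560/8325746291/1469310 = -35046/12262 - 560*1469310/8325746291 = -35046*1/12262 - 822813600/8325746291 = -17523/6131 - 822813600/8325746291 = -150936722438793/51045150510121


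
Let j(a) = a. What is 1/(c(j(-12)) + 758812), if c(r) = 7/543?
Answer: 543/412034923 ≈ 1.3178e-6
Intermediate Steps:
c(r) = 7/543 (c(r) = 7*(1/543) = 7/543)
1/(c(j(-12)) + 758812) = 1/(7/543 + 758812) = 1/(412034923/543) = 543/412034923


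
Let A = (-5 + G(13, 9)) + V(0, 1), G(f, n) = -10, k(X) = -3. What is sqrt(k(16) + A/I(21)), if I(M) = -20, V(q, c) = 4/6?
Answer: I*sqrt(2055)/30 ≈ 1.5111*I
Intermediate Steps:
V(q, c) = 2/3 (V(q, c) = 4*(1/6) = 2/3)
A = -43/3 (A = (-5 - 10) + 2/3 = -15 + 2/3 = -43/3 ≈ -14.333)
sqrt(k(16) + A/I(21)) = sqrt(-3 - 43/3/(-20)) = sqrt(-3 - 43/3*(-1/20)) = sqrt(-3 + 43/60) = sqrt(-137/60) = I*sqrt(2055)/30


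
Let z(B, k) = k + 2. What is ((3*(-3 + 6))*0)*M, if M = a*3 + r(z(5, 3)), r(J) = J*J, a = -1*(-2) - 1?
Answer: 0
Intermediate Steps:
a = 1 (a = 2 - 1 = 1)
z(B, k) = 2 + k
r(J) = J²
M = 28 (M = 1*3 + (2 + 3)² = 3 + 5² = 3 + 25 = 28)
((3*(-3 + 6))*0)*M = ((3*(-3 + 6))*0)*28 = ((3*3)*0)*28 = (9*0)*28 = 0*28 = 0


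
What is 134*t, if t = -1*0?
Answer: 0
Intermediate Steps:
t = 0
134*t = 134*0 = 0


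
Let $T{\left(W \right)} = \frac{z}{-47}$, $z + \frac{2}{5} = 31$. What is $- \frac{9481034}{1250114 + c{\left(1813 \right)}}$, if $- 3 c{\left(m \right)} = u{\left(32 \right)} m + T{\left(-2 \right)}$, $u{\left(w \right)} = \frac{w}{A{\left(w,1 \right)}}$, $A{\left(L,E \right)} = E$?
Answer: $- \frac{6684128970}{867696763} \approx -7.7033$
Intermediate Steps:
$z = \frac{153}{5}$ ($z = - \frac{2}{5} + 31 = \frac{153}{5} \approx 30.6$)
$T{\left(W \right)} = - \frac{153}{235}$ ($T{\left(W \right)} = \frac{153}{5 \left(-47\right)} = \frac{153}{5} \left(- \frac{1}{47}\right) = - \frac{153}{235}$)
$u{\left(w \right)} = w$ ($u{\left(w \right)} = \frac{w}{1} = w 1 = w$)
$c{\left(m \right)} = \frac{51}{235} - \frac{32 m}{3}$ ($c{\left(m \right)} = - \frac{32 m - \frac{153}{235}}{3} = - \frac{- \frac{153}{235} + 32 m}{3} = \frac{51}{235} - \frac{32 m}{3}$)
$- \frac{9481034}{1250114 + c{\left(1813 \right)}} = - \frac{9481034}{1250114 + \left(\frac{51}{235} - \frac{58016}{3}\right)} = - \frac{9481034}{1250114 - \frac{13633607}{705}} = - \frac{9481034}{\frac{867696763}{705}} = \left(-9481034\right) \frac{705}{867696763} = - \frac{6684128970}{867696763}$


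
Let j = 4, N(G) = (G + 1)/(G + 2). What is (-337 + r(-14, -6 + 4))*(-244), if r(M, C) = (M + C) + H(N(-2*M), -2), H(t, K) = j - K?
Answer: 84668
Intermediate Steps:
N(G) = (1 + G)/(2 + G)
H(t, K) = 4 - K
r(M, C) = 6 + C + M (r(M, C) = (M + C) + (4 - 1*(-2)) = (C + M) + (4 + 2) = (C + M) + 6 = 6 + C + M)
(-337 + r(-14, -6 + 4))*(-244) = (-337 + (6 + (-6 + 4) - 14))*(-244) = (-337 + (6 - 2 - 14))*(-244) = (-337 - 10)*(-244) = -347*(-244) = 84668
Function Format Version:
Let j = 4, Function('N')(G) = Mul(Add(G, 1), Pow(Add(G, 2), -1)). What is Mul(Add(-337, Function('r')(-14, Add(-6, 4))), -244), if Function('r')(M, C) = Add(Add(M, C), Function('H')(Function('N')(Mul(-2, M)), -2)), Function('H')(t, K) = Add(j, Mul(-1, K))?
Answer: 84668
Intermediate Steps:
Function('N')(G) = Mul(Pow(Add(2, G), -1), Add(1, G)) (Function('N')(G) = Mul(Add(1, G), Pow(Add(2, G), -1)) = Mul(Pow(Add(2, G), -1), Add(1, G)))
Function('H')(t, K) = Add(4, Mul(-1, K))
Function('r')(M, C) = Add(6, C, M) (Function('r')(M, C) = Add(Add(M, C), Add(4, Mul(-1, -2))) = Add(Add(C, M), Add(4, 2)) = Add(Add(C, M), 6) = Add(6, C, M))
Mul(Add(-337, Function('r')(-14, Add(-6, 4))), -244) = Mul(Add(-337, Add(6, Add(-6, 4), -14)), -244) = Mul(Add(-337, Add(6, -2, -14)), -244) = Mul(Add(-337, -10), -244) = Mul(-347, -244) = 84668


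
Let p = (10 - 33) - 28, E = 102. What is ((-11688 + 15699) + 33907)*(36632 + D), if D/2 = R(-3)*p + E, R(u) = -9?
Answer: 1431556172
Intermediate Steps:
p = -51 (p = -23 - 28 = -51)
D = 1122 (D = 2*(-9*(-51) + 102) = 2*(459 + 102) = 2*561 = 1122)
((-11688 + 15699) + 33907)*(36632 + D) = ((-11688 + 15699) + 33907)*(36632 + 1122) = (4011 + 33907)*37754 = 37918*37754 = 1431556172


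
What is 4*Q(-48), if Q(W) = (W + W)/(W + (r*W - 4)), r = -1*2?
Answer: -96/11 ≈ -8.7273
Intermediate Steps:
r = -2
Q(W) = 2*W/(-4 - W) (Q(W) = (W + W)/(W + (-2*W - 4)) = (2*W)/(W + (-4 - 2*W)) = (2*W)/(-4 - W) = 2*W/(-4 - W))
4*Q(-48) = 4*(2*(-48)/(-4 - 1*(-48))) = 4*(2*(-48)/(-4 + 48)) = 4*(2*(-48)/44) = 4*(2*(-48)*(1/44)) = 4*(-24/11) = -96/11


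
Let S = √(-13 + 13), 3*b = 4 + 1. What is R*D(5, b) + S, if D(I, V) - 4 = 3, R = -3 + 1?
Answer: -14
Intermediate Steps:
b = 5/3 (b = (4 + 1)/3 = (⅓)*5 = 5/3 ≈ 1.6667)
R = -2
D(I, V) = 7 (D(I, V) = 4 + 3 = 7)
S = 0 (S = √0 = 0)
R*D(5, b) + S = -2*7 + 0 = -14 + 0 = -14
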